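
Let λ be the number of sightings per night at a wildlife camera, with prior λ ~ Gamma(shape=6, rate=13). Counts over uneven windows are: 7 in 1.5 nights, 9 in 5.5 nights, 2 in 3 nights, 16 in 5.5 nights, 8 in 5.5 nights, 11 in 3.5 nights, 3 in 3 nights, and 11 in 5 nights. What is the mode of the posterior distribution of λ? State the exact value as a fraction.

Total count: 7 + 9 + 2 + 16 + 8 + 11 + 3 + 11 = 67.
Total exposure: 1.5 + 5.5 + 3 + 5.5 + 5.5 + 3.5 + 3 + 5 = 32.5 nights.
By Gamma–Poisson conjugacy, the posterior is Gamma(α + Σx, β + Σt) = Gamma(6 + 67, 13 + 32.5) = Gamma(73, 91/2).
Posterior mode = (α'−1)/β' = 72/(91/2) = 144/91.

144/91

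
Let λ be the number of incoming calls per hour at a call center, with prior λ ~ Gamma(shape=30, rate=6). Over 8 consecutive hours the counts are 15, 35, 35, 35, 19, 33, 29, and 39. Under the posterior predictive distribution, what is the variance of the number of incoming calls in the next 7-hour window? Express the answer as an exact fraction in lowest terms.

Total count: 15 + 35 + 35 + 35 + 19 + 33 + 29 + 39 = 240.
Total exposure: 8 hours.
Conjugate update: add total count to the shape and total exposure to the rate, giving Gamma(270, 14).
The posterior predictive for a window of length T is Negative Binomial with variance T·α'·(β'+T)/β'² = 7·270·21/196 = 405/2.

405/2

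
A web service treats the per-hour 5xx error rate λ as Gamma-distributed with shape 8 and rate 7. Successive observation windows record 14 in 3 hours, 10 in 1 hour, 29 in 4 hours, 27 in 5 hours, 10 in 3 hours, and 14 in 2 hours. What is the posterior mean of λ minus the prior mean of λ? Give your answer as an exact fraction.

584/175

Total count: 14 + 10 + 29 + 27 + 10 + 14 = 104.
Total exposure: 3 + 1 + 4 + 5 + 3 + 2 = 18 hours.
Gamma(α, β) with Poisson data over total exposure Σt gives posterior Gamma(α+Σx, β+Σt) = Gamma(112, 25).
Posterior mean = 112/25 = 112/25; prior mean = 8/7 = 8/7. Difference = 112/25 − 8/7 = 584/175.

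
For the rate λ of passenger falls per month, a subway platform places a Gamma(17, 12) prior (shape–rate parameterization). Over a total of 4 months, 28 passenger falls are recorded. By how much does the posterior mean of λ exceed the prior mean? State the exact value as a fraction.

Total count 28 over total exposure 4 months.
Conjugate update: add total count to the shape and total exposure to the rate, giving Gamma(45, 16).
Posterior mean = 45/16 = 45/16; prior mean = 17/12 = 17/12. Difference = 45/16 − 17/12 = 67/48.

67/48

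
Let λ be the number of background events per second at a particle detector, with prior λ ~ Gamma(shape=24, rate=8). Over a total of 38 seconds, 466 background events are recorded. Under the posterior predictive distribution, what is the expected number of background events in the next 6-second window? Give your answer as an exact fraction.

1470/23

Total count 466 over total exposure 38 seconds.
Gamma(α, β) with Poisson data over total exposure Σt gives posterior Gamma(α+Σx, β+Σt) = Gamma(490, 46).
Predictive mean over a 6-second window = T·E[λ|data] = 6·490/46 = 1470/23.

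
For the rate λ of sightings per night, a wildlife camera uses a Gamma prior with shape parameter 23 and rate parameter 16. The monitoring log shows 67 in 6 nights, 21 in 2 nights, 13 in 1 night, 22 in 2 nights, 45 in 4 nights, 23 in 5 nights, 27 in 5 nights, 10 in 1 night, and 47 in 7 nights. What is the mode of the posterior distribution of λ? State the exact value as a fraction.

Total count: 67 + 21 + 13 + 22 + 45 + 23 + 27 + 10 + 47 = 275.
Total exposure: 6 + 2 + 1 + 2 + 4 + 5 + 5 + 1 + 7 = 33 nights.
By Gamma–Poisson conjugacy, the posterior is Gamma(α + Σx, β + Σt) = Gamma(23 + 275, 16 + 33) = Gamma(298, 49).
Posterior mode = (α'−1)/β' = 297/49.

297/49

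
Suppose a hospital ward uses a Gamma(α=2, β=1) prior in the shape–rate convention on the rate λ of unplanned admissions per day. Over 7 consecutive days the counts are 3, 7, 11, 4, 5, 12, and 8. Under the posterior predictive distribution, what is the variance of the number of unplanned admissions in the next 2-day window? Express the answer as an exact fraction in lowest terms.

65/4

Total count: 3 + 7 + 11 + 4 + 5 + 12 + 8 = 50.
Total exposure: 7 days.
Conjugate update: add total count to the shape and total exposure to the rate, giving Gamma(52, 8).
The posterior predictive for a window of length T is Negative Binomial with variance T·α'·(β'+T)/β'² = 2·52·10/64 = 65/4.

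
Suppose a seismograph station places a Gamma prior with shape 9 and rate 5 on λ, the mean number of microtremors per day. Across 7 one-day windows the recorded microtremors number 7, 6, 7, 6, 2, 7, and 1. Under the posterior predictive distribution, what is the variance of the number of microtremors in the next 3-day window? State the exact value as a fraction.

Total count: 7 + 6 + 7 + 6 + 2 + 7 + 1 = 36.
Total exposure: 7 days.
By Gamma–Poisson conjugacy, the posterior is Gamma(α + Σx, β + Σt) = Gamma(9 + 36, 5 + 7) = Gamma(45, 12).
The posterior predictive for a window of length T is Negative Binomial with variance T·α'·(β'+T)/β'² = 3·45·15/144 = 225/16.

225/16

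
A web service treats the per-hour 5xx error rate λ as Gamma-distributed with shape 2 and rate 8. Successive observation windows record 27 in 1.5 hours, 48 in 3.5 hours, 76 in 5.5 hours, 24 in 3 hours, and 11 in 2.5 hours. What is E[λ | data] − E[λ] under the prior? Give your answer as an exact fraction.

Total count: 27 + 48 + 76 + 24 + 11 = 186.
Total exposure: 1.5 + 3.5 + 5.5 + 3 + 2.5 = 16 hours.
Conjugate update: add total count to the shape and total exposure to the rate, giving Gamma(188, 24).
Posterior mean = 188/24 = 47/6; prior mean = 2/8 = 1/4. Difference = 47/6 − 1/4 = 91/12.

91/12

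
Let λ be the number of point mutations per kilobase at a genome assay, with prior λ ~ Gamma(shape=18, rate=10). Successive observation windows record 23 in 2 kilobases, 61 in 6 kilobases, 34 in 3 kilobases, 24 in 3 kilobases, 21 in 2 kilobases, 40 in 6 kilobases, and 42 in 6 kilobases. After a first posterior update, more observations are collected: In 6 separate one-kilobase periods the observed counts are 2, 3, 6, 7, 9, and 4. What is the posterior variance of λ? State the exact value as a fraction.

147/968

Total count: 23 + 61 + 34 + 24 + 21 + 40 + 42 = 245.
Total exposure: 2 + 6 + 3 + 3 + 2 + 6 + 6 = 28 kilobases.
After the first batch: Gamma(18 + 245, 10 + 28) = Gamma(263, 38).
Total count: 2 + 3 + 6 + 7 + 9 + 4 = 31.
Total exposure: 6 kilobases.
After the second batch: Gamma(263 + 31, 38 + 6) = Gamma(294, 44).
Posterior variance = α'/β'² = 294/1936 = 147/968.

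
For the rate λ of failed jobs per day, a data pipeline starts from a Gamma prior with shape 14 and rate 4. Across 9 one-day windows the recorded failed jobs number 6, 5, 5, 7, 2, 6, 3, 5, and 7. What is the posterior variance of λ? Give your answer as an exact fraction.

60/169

Total count: 6 + 5 + 5 + 7 + 2 + 6 + 3 + 5 + 7 = 46.
Total exposure: 9 days.
Conjugate update: add total count to the shape and total exposure to the rate, giving Gamma(60, 13).
Posterior variance = α'/β'² = 60/169.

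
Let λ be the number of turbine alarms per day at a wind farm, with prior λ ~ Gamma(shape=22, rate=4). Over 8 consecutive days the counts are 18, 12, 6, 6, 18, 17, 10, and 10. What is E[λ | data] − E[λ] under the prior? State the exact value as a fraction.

53/12

Total count: 18 + 12 + 6 + 6 + 18 + 17 + 10 + 10 = 97.
Total exposure: 8 days.
By Gamma–Poisson conjugacy, the posterior is Gamma(α + Σx, β + Σt) = Gamma(22 + 97, 4 + 8) = Gamma(119, 12).
Posterior mean = 119/12 = 119/12; prior mean = 22/4 = 11/2. Difference = 119/12 − 11/2 = 53/12.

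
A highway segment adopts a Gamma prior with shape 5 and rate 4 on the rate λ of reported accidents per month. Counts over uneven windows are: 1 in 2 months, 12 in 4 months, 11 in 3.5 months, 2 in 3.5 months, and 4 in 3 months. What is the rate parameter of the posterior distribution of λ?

Total count: 1 + 12 + 11 + 2 + 4 = 30.
Total exposure: 2 + 4 + 3.5 + 3.5 + 3 = 16 months.
By Gamma–Poisson conjugacy, the posterior is Gamma(α + Σx, β + Σt) = Gamma(5 + 30, 4 + 16) = Gamma(35, 20).

20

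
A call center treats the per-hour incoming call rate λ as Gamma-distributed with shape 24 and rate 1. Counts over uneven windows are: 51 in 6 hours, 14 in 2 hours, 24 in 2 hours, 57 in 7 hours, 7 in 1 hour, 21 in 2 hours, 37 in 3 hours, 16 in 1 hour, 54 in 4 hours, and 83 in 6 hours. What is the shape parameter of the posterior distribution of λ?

388

Total count: 51 + 14 + 24 + 57 + 7 + 21 + 37 + 16 + 54 + 83 = 364.
Total exposure: 6 + 2 + 2 + 7 + 1 + 2 + 3 + 1 + 4 + 6 = 34 hours.
The Gamma prior is conjugate for the Poisson rate, so λ | data ~ Gamma(24+364, 1+34) = Gamma(388, 35).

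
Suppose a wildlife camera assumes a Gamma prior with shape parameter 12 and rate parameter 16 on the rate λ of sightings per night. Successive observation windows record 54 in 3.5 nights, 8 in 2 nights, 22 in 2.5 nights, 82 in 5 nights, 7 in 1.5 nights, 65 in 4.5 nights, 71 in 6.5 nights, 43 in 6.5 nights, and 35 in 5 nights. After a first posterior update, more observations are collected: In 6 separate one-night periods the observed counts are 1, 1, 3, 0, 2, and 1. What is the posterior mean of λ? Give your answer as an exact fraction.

407/59

Total count: 54 + 8 + 22 + 82 + 7 + 65 + 71 + 43 + 35 = 387.
Total exposure: 3.5 + 2 + 2.5 + 5 + 1.5 + 4.5 + 6.5 + 6.5 + 5 = 37 nights.
After the first batch: Gamma(12 + 387, 16 + 37) = Gamma(399, 53).
Total count: 1 + 1 + 3 + 0 + 2 + 1 = 8.
Total exposure: 6 nights.
After the second batch: Gamma(399 + 8, 53 + 6) = Gamma(407, 59).
Posterior mean = α'/β' = 407/59.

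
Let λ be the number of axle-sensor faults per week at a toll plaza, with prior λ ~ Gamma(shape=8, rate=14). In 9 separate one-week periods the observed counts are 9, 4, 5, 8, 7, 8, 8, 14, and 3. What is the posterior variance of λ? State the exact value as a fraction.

Total count: 9 + 4 + 5 + 8 + 7 + 8 + 8 + 14 + 3 = 66.
Total exposure: 9 weeks.
The Gamma prior is conjugate for the Poisson rate, so λ | data ~ Gamma(8+66, 14+9) = Gamma(74, 23).
Posterior variance = α'/β'² = 74/529.

74/529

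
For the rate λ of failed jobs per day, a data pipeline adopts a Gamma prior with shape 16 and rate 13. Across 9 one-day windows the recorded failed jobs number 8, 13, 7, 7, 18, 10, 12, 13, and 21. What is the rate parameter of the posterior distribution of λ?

Total count: 8 + 13 + 7 + 7 + 18 + 10 + 12 + 13 + 21 = 109.
Total exposure: 9 days.
Conjugate update: add total count to the shape and total exposure to the rate, giving Gamma(125, 22).

22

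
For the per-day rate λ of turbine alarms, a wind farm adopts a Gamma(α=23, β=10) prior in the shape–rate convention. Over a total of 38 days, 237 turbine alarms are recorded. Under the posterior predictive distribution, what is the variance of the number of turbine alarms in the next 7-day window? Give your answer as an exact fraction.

25025/576

Total count 237 over total exposure 38 days.
Posterior: α' = 23 + 237 = 260, β' = 10 + 38 = 48.
The posterior predictive for a window of length T is Negative Binomial with variance T·α'·(β'+T)/β'² = 7·260·55/2304 = 25025/576.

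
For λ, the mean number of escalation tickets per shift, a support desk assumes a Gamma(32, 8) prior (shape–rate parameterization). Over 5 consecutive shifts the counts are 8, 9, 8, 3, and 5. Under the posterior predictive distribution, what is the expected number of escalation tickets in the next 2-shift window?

Total count: 8 + 9 + 8 + 3 + 5 = 33.
Total exposure: 5 shifts.
By Gamma–Poisson conjugacy, the posterior is Gamma(α + Σx, β + Σt) = Gamma(32 + 33, 8 + 5) = Gamma(65, 13).
Predictive mean over a 2-shift window = T·E[λ|data] = 2·65/13 = 10.

10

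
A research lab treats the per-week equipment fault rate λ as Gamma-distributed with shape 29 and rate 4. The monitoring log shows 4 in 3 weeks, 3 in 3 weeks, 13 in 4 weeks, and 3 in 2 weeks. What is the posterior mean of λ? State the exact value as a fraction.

13/4

Total count: 4 + 3 + 13 + 3 = 23.
Total exposure: 3 + 3 + 4 + 2 = 12 weeks.
Conjugate update: add total count to the shape and total exposure to the rate, giving Gamma(52, 16).
Posterior mean = α'/β' = 52/16 = 13/4.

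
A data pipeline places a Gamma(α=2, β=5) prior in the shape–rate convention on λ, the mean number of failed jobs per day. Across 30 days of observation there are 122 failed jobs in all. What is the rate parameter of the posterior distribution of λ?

Total count 122 over total exposure 30 days.
Posterior: α' = 2 + 122 = 124, β' = 5 + 30 = 35.

35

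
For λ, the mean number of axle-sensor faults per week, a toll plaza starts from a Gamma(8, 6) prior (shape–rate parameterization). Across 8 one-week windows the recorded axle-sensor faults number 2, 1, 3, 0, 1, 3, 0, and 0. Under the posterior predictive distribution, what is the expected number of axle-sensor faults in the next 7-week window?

9

Total count: 2 + 1 + 3 + 0 + 1 + 3 + 0 + 0 = 10.
Total exposure: 8 weeks.
Gamma(α, β) with Poisson data over total exposure Σt gives posterior Gamma(α+Σx, β+Σt) = Gamma(18, 14).
Predictive mean over a 7-week window = T·E[λ|data] = 7·18/14 = 9.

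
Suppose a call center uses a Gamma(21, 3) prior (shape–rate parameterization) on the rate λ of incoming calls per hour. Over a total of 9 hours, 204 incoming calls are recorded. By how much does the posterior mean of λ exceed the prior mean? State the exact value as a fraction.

Total count 204 over total exposure 9 hours.
Conjugate update: add total count to the shape and total exposure to the rate, giving Gamma(225, 12).
Posterior mean = 225/12 = 75/4; prior mean = 21/3 = 7. Difference = 75/4 − 7 = 47/4.

47/4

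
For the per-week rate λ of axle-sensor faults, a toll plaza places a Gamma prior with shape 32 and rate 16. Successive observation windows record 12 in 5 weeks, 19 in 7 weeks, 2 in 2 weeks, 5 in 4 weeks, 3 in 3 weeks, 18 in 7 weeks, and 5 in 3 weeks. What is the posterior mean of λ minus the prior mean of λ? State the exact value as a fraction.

Total count: 12 + 19 + 2 + 5 + 3 + 18 + 5 = 64.
Total exposure: 5 + 7 + 2 + 4 + 3 + 7 + 3 = 31 weeks.
The Gamma prior is conjugate for the Poisson rate, so λ | data ~ Gamma(32+64, 16+31) = Gamma(96, 47).
Posterior mean = 96/47 = 96/47; prior mean = 32/16 = 2. Difference = 96/47 − 2 = 2/47.

2/47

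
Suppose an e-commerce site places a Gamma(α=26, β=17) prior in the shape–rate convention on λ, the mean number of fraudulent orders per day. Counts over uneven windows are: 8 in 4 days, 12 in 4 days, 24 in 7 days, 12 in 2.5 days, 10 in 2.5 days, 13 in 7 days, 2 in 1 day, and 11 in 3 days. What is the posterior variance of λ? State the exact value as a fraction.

59/1152

Total count: 8 + 12 + 24 + 12 + 10 + 13 + 2 + 11 = 92.
Total exposure: 4 + 4 + 7 + 2.5 + 2.5 + 7 + 1 + 3 = 31 days.
By Gamma–Poisson conjugacy, the posterior is Gamma(α + Σx, β + Σt) = Gamma(26 + 92, 17 + 31) = Gamma(118, 48).
Posterior variance = α'/β'² = 118/2304 = 59/1152.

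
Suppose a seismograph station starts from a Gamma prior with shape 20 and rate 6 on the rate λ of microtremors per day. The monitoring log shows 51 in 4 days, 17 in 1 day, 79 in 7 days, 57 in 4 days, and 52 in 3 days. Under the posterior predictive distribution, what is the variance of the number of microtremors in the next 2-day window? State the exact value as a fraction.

Total count: 51 + 17 + 79 + 57 + 52 = 256.
Total exposure: 4 + 1 + 7 + 4 + 3 = 19 days.
By Gamma–Poisson conjugacy, the posterior is Gamma(α + Σx, β + Σt) = Gamma(20 + 256, 6 + 19) = Gamma(276, 25).
The posterior predictive for a window of length T is Negative Binomial with variance T·α'·(β'+T)/β'² = 2·276·27/625 = 14904/625.

14904/625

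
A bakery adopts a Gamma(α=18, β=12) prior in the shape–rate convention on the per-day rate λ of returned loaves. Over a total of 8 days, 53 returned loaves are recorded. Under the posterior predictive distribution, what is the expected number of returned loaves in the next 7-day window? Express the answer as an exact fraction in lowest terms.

Total count 53 over total exposure 8 days.
Posterior: α' = 18 + 53 = 71, β' = 12 + 8 = 20.
Predictive mean over a 7-day window = T·E[λ|data] = 7·71/20 = 497/20.

497/20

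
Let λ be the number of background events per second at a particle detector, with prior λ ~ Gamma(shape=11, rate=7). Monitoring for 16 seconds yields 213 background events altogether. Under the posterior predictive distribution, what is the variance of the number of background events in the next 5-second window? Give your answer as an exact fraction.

Total count 213 over total exposure 16 seconds.
Conjugate update: add total count to the shape and total exposure to the rate, giving Gamma(224, 23).
The posterior predictive for a window of length T is Negative Binomial with variance T·α'·(β'+T)/β'² = 5·224·28/529 = 31360/529.

31360/529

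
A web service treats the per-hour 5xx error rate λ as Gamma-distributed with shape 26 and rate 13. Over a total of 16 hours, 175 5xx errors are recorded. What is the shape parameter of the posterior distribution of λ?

201

Total count 175 over total exposure 16 hours.
Gamma(α, β) with Poisson data over total exposure Σt gives posterior Gamma(α+Σx, β+Σt) = Gamma(201, 29).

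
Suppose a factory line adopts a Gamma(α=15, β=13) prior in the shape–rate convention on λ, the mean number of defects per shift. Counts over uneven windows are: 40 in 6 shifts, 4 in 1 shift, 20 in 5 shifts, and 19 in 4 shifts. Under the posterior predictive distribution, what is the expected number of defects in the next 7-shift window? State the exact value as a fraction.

686/29

Total count: 40 + 4 + 20 + 19 = 83.
Total exposure: 6 + 1 + 5 + 4 = 16 shifts.
The Gamma prior is conjugate for the Poisson rate, so λ | data ~ Gamma(15+83, 13+16) = Gamma(98, 29).
Predictive mean over a 7-shift window = T·E[λ|data] = 7·98/29 = 686/29.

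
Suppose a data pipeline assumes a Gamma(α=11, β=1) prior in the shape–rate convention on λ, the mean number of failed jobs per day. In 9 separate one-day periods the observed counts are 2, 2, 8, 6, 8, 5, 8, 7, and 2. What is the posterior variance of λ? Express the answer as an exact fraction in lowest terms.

Total count: 2 + 2 + 8 + 6 + 8 + 5 + 8 + 7 + 2 = 48.
Total exposure: 9 days.
Gamma(α, β) with Poisson data over total exposure Σt gives posterior Gamma(α+Σx, β+Σt) = Gamma(59, 10).
Posterior variance = α'/β'² = 59/100.

59/100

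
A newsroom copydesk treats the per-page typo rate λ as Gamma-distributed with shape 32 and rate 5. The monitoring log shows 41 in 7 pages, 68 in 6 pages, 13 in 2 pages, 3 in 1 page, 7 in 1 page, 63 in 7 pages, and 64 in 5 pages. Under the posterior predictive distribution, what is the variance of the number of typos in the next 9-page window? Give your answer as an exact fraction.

Total count: 41 + 68 + 13 + 3 + 7 + 63 + 64 = 259.
Total exposure: 7 + 6 + 2 + 1 + 1 + 7 + 5 = 29 pages.
Conjugate update: add total count to the shape and total exposure to the rate, giving Gamma(291, 34).
The posterior predictive for a window of length T is Negative Binomial with variance T·α'·(β'+T)/β'² = 9·291·43/1156 = 112617/1156.

112617/1156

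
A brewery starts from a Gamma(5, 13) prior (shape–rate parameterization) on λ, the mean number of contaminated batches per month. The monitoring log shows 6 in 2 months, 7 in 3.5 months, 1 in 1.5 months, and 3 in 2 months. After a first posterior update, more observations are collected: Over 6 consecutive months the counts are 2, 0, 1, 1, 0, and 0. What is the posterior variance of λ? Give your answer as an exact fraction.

Total count: 6 + 7 + 1 + 3 = 17.
Total exposure: 2 + 3.5 + 1.5 + 2 = 9 months.
After the first batch: Gamma(5 + 17, 13 + 9) = Gamma(22, 22).
Total count: 2 + 0 + 1 + 1 + 0 + 0 = 4.
Total exposure: 6 months.
After the second batch: Gamma(22 + 4, 22 + 6) = Gamma(26, 28).
Posterior variance = α'/β'² = 26/784 = 13/392.

13/392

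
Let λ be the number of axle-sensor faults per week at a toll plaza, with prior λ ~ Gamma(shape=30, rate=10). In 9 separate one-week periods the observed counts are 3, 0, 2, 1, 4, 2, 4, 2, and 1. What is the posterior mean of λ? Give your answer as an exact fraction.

49/19

Total count: 3 + 0 + 2 + 1 + 4 + 2 + 4 + 2 + 1 = 19.
Total exposure: 9 weeks.
Conjugate update: add total count to the shape and total exposure to the rate, giving Gamma(49, 19).
Posterior mean = α'/β' = 49/19.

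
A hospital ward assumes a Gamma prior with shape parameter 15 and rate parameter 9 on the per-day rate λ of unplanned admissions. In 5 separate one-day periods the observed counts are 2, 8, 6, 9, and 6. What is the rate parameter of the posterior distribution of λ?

Total count: 2 + 8 + 6 + 9 + 6 = 31.
Total exposure: 5 days.
Posterior: α' = 15 + 31 = 46, β' = 9 + 5 = 14.

14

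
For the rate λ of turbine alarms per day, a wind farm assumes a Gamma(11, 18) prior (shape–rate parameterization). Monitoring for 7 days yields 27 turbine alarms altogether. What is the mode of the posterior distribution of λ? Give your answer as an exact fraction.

37/25

Total count 27 over total exposure 7 days.
The Gamma prior is conjugate for the Poisson rate, so λ | data ~ Gamma(11+27, 18+7) = Gamma(38, 25).
Posterior mode = (α'−1)/β' = 37/25.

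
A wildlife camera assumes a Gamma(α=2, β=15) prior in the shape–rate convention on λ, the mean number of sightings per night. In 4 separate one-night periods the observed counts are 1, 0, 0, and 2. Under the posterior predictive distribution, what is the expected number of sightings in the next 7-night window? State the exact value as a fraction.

35/19

Total count: 1 + 0 + 0 + 2 = 3.
Total exposure: 4 nights.
The Gamma prior is conjugate for the Poisson rate, so λ | data ~ Gamma(2+3, 15+4) = Gamma(5, 19).
Predictive mean over a 7-night window = T·E[λ|data] = 7·5/19 = 35/19.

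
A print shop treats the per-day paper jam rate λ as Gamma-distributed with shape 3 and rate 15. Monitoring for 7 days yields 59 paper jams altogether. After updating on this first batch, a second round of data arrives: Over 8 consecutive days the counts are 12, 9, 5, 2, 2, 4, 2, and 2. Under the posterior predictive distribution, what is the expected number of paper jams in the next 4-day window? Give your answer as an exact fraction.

40/3

Total count 59 over total exposure 7 days.
After the first batch: Gamma(3 + 59, 15 + 7) = Gamma(62, 22).
Total count: 12 + 9 + 5 + 2 + 2 + 4 + 2 + 2 = 38.
Total exposure: 8 days.
After the second batch: Gamma(62 + 38, 22 + 8) = Gamma(100, 30).
Predictive mean over a 4-day window = T·E[λ|data] = 4·100/30 = 40/3.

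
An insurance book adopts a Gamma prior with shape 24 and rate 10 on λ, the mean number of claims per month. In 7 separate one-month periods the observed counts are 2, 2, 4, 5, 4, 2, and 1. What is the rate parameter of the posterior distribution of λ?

Total count: 2 + 2 + 4 + 5 + 4 + 2 + 1 = 20.
Total exposure: 7 months.
Gamma(α, β) with Poisson data over total exposure Σt gives posterior Gamma(α+Σx, β+Σt) = Gamma(44, 17).

17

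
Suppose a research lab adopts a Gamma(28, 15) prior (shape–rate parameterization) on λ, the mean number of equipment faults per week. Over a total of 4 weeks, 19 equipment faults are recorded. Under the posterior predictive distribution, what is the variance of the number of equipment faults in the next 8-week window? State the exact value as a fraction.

10152/361

Total count 19 over total exposure 4 weeks.
The Gamma prior is conjugate for the Poisson rate, so λ | data ~ Gamma(28+19, 15+4) = Gamma(47, 19).
The posterior predictive for a window of length T is Negative Binomial with variance T·α'·(β'+T)/β'² = 8·47·27/361 = 10152/361.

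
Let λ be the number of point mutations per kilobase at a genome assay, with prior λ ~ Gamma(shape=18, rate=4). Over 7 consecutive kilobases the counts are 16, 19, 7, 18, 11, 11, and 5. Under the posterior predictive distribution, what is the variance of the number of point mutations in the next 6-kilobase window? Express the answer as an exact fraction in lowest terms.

10710/121

Total count: 16 + 19 + 7 + 18 + 11 + 11 + 5 = 87.
Total exposure: 7 kilobases.
The Gamma prior is conjugate for the Poisson rate, so λ | data ~ Gamma(18+87, 4+7) = Gamma(105, 11).
The posterior predictive for a window of length T is Negative Binomial with variance T·α'·(β'+T)/β'² = 6·105·17/121 = 10710/121.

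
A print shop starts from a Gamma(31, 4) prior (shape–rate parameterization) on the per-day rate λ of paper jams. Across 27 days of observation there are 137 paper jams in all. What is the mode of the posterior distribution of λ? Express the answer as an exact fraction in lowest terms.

Total count 137 over total exposure 27 days.
Conjugate update: add total count to the shape and total exposure to the rate, giving Gamma(168, 31).
Posterior mode = (α'−1)/β' = 167/31.

167/31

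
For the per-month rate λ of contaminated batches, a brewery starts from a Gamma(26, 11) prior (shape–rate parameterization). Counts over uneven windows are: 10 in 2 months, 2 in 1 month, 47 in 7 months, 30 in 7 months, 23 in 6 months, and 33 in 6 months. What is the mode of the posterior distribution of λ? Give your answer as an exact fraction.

17/4

Total count: 10 + 2 + 47 + 30 + 23 + 33 = 145.
Total exposure: 2 + 1 + 7 + 7 + 6 + 6 = 29 months.
By Gamma–Poisson conjugacy, the posterior is Gamma(α + Σx, β + Σt) = Gamma(26 + 145, 11 + 29) = Gamma(171, 40).
Posterior mode = (α'−1)/β' = 170/40 = 17/4.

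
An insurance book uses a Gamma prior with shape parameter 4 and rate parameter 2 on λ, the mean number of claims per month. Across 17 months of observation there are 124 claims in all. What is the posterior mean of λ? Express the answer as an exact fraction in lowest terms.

Total count 124 over total exposure 17 months.
Gamma(α, β) with Poisson data over total exposure Σt gives posterior Gamma(α+Σx, β+Σt) = Gamma(128, 19).
Posterior mean = α'/β' = 128/19.

128/19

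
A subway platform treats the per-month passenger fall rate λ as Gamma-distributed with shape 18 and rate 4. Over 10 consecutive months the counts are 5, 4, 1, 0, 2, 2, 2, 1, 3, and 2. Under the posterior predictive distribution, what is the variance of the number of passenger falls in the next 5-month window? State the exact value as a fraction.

Total count: 5 + 4 + 1 + 0 + 2 + 2 + 2 + 1 + 3 + 2 = 22.
Total exposure: 10 months.
By Gamma–Poisson conjugacy, the posterior is Gamma(α + Σx, β + Σt) = Gamma(18 + 22, 4 + 10) = Gamma(40, 14).
The posterior predictive for a window of length T is Negative Binomial with variance T·α'·(β'+T)/β'² = 5·40·19/196 = 950/49.

950/49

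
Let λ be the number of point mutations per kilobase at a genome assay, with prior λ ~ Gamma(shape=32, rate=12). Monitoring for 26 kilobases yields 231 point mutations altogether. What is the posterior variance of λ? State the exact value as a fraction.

263/1444

Total count 231 over total exposure 26 kilobases.
Gamma(α, β) with Poisson data over total exposure Σt gives posterior Gamma(α+Σx, β+Σt) = Gamma(263, 38).
Posterior variance = α'/β'² = 263/1444.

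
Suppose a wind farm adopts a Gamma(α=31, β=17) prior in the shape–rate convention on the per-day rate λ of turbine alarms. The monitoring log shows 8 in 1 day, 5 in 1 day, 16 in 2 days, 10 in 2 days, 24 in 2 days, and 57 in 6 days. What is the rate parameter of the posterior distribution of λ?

Total count: 8 + 5 + 16 + 10 + 24 + 57 = 120.
Total exposure: 1 + 1 + 2 + 2 + 2 + 6 = 14 days.
The Gamma prior is conjugate for the Poisson rate, so λ | data ~ Gamma(31+120, 17+14) = Gamma(151, 31).

31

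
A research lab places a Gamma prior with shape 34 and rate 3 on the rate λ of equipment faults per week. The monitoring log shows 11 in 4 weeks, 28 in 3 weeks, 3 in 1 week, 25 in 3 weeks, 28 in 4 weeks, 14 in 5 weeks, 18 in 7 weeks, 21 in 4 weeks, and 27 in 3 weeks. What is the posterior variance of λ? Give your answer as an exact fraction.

Total count: 11 + 28 + 3 + 25 + 28 + 14 + 18 + 21 + 27 = 175.
Total exposure: 4 + 3 + 1 + 3 + 4 + 5 + 7 + 4 + 3 = 34 weeks.
Conjugate update: add total count to the shape and total exposure to the rate, giving Gamma(209, 37).
Posterior variance = α'/β'² = 209/1369.

209/1369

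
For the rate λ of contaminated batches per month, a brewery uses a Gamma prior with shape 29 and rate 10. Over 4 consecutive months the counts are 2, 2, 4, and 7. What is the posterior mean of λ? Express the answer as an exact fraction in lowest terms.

Total count: 2 + 2 + 4 + 7 = 15.
Total exposure: 4 months.
By Gamma–Poisson conjugacy, the posterior is Gamma(α + Σx, β + Σt) = Gamma(29 + 15, 10 + 4) = Gamma(44, 14).
Posterior mean = α'/β' = 44/14 = 22/7.

22/7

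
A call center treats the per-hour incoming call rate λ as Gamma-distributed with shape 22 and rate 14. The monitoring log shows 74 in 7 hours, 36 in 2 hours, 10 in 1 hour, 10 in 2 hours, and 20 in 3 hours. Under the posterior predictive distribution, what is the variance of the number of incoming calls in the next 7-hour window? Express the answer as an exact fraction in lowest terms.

Total count: 74 + 36 + 10 + 10 + 20 = 150.
Total exposure: 7 + 2 + 1 + 2 + 3 = 15 hours.
Posterior: α' = 22 + 150 = 172, β' = 14 + 15 = 29.
The posterior predictive for a window of length T is Negative Binomial with variance T·α'·(β'+T)/β'² = 7·172·36/841 = 43344/841.

43344/841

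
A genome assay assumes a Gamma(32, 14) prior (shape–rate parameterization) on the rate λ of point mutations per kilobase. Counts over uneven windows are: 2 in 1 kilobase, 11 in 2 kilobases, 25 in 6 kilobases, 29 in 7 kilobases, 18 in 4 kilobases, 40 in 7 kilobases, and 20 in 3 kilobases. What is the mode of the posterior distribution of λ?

4

Total count: 2 + 11 + 25 + 29 + 18 + 40 + 20 = 145.
Total exposure: 1 + 2 + 6 + 7 + 4 + 7 + 3 = 30 kilobases.
Conjugate update: add total count to the shape and total exposure to the rate, giving Gamma(177, 44).
Posterior mode = (α'−1)/β' = 176/44 = 4.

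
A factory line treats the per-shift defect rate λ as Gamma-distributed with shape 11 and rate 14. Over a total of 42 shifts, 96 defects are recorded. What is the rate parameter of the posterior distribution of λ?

56

Total count 96 over total exposure 42 shifts.
Gamma(α, β) with Poisson data over total exposure Σt gives posterior Gamma(α+Σx, β+Σt) = Gamma(107, 56).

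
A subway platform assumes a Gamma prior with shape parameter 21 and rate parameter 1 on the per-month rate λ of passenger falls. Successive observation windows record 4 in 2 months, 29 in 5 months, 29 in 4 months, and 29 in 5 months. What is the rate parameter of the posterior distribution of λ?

Total count: 4 + 29 + 29 + 29 = 91.
Total exposure: 2 + 5 + 4 + 5 = 16 months.
Posterior: α' = 21 + 91 = 112, β' = 1 + 16 = 17.

17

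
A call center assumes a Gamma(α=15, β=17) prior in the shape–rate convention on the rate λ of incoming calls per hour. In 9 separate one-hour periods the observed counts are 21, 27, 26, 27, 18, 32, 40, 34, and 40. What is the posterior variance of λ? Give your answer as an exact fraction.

Total count: 21 + 27 + 26 + 27 + 18 + 32 + 40 + 34 + 40 = 265.
Total exposure: 9 hours.
Conjugate update: add total count to the shape and total exposure to the rate, giving Gamma(280, 26).
Posterior variance = α'/β'² = 280/676 = 70/169.

70/169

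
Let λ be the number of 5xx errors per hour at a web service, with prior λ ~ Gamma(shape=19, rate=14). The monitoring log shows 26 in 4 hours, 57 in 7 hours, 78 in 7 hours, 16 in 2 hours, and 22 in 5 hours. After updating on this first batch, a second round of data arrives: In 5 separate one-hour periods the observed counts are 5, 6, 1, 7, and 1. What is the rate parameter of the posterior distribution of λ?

Total count: 26 + 57 + 78 + 16 + 22 = 199.
Total exposure: 4 + 7 + 7 + 2 + 5 = 25 hours.
After the first batch: Gamma(19 + 199, 14 + 25) = Gamma(218, 39).
Total count: 5 + 6 + 1 + 7 + 1 = 20.
Total exposure: 5 hours.
After the second batch: Gamma(218 + 20, 39 + 5) = Gamma(238, 44).

44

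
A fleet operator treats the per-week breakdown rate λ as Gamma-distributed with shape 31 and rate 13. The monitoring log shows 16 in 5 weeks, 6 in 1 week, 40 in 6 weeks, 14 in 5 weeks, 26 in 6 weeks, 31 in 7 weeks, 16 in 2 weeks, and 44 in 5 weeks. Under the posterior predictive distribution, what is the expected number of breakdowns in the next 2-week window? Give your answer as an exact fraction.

224/25

Total count: 16 + 6 + 40 + 14 + 26 + 31 + 16 + 44 = 193.
Total exposure: 5 + 1 + 6 + 5 + 6 + 7 + 2 + 5 = 37 weeks.
Gamma(α, β) with Poisson data over total exposure Σt gives posterior Gamma(α+Σx, β+Σt) = Gamma(224, 50).
Predictive mean over a 2-week window = T·E[λ|data] = 2·224/50 = 224/25.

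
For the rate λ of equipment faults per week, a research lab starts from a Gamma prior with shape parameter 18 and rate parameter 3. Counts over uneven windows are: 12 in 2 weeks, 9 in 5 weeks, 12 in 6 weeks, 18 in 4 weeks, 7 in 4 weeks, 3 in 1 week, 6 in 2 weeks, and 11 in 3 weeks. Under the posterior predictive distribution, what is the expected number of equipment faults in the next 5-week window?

Total count: 12 + 9 + 12 + 18 + 7 + 3 + 6 + 11 = 78.
Total exposure: 2 + 5 + 6 + 4 + 4 + 1 + 2 + 3 = 27 weeks.
By Gamma–Poisson conjugacy, the posterior is Gamma(α + Σx, β + Σt) = Gamma(18 + 78, 3 + 27) = Gamma(96, 30).
Predictive mean over a 5-week window = T·E[λ|data] = 5·96/30 = 16.

16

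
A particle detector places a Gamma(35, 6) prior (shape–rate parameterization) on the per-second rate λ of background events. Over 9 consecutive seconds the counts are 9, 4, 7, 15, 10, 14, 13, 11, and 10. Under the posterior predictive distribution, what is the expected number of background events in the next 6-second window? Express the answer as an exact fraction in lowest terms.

256/5

Total count: 9 + 4 + 7 + 15 + 10 + 14 + 13 + 11 + 10 = 93.
Total exposure: 9 seconds.
Conjugate update: add total count to the shape and total exposure to the rate, giving Gamma(128, 15).
Predictive mean over a 6-second window = T·E[λ|data] = 6·128/15 = 256/5.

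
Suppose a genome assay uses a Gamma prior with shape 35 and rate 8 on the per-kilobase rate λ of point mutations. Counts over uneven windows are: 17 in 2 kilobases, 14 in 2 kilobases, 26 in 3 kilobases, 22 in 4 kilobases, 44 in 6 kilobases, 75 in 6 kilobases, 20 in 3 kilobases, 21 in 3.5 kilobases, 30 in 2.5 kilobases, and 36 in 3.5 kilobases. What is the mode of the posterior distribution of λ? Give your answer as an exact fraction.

Total count: 17 + 14 + 26 + 22 + 44 + 75 + 20 + 21 + 30 + 36 = 305.
Total exposure: 2 + 2 + 3 + 4 + 6 + 6 + 3 + 3.5 + 2.5 + 3.5 = 35.5 kilobases.
Posterior: α' = 35 + 305 = 340, β' = 8 + 35.5 = 87/2.
Posterior mode = (α'−1)/β' = 339/(87/2) = 226/29.

226/29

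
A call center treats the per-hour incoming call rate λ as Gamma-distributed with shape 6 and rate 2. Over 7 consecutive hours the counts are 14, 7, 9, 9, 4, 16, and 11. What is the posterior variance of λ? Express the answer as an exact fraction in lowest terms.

76/81

Total count: 14 + 7 + 9 + 9 + 4 + 16 + 11 = 70.
Total exposure: 7 hours.
Conjugate update: add total count to the shape and total exposure to the rate, giving Gamma(76, 9).
Posterior variance = α'/β'² = 76/81.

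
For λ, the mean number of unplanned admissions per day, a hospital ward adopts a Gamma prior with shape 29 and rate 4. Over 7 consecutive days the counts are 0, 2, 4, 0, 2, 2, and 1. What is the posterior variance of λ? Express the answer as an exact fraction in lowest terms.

40/121

Total count: 0 + 2 + 4 + 0 + 2 + 2 + 1 = 11.
Total exposure: 7 days.
Posterior: α' = 29 + 11 = 40, β' = 4 + 7 = 11.
Posterior variance = α'/β'² = 40/121.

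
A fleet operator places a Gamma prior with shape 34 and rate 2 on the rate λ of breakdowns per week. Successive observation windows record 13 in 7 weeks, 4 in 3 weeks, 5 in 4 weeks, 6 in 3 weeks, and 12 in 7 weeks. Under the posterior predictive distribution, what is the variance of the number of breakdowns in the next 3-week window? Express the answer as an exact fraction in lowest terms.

Total count: 13 + 4 + 5 + 6 + 12 = 40.
Total exposure: 7 + 3 + 4 + 3 + 7 = 24 weeks.
Posterior: α' = 34 + 40 = 74, β' = 2 + 24 = 26.
The posterior predictive for a window of length T is Negative Binomial with variance T·α'·(β'+T)/β'² = 3·74·29/676 = 3219/338.

3219/338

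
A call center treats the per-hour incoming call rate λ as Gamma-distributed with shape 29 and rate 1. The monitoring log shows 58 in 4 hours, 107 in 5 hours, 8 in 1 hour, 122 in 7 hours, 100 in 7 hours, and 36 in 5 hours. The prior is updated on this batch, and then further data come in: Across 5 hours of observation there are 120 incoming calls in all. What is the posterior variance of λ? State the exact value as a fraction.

Total count: 58 + 107 + 8 + 122 + 100 + 36 = 431.
Total exposure: 4 + 5 + 1 + 7 + 7 + 5 = 29 hours.
After the first batch: Gamma(29 + 431, 1 + 29) = Gamma(460, 30).
Total count 120 over total exposure 5 hours.
After the second batch: Gamma(460 + 120, 30 + 5) = Gamma(580, 35).
Posterior variance = α'/β'² = 580/1225 = 116/245.

116/245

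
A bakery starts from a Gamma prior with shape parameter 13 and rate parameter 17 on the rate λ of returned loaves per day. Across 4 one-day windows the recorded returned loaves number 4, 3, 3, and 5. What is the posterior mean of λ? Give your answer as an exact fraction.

4/3

Total count: 4 + 3 + 3 + 5 = 15.
Total exposure: 4 days.
Gamma(α, β) with Poisson data over total exposure Σt gives posterior Gamma(α+Σx, β+Σt) = Gamma(28, 21).
Posterior mean = α'/β' = 28/21 = 4/3.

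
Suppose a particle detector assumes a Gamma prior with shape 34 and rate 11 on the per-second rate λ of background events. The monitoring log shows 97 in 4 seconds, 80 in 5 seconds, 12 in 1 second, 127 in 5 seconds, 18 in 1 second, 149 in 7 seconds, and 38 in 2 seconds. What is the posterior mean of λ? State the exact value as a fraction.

Total count: 97 + 80 + 12 + 127 + 18 + 149 + 38 = 521.
Total exposure: 4 + 5 + 1 + 5 + 1 + 7 + 2 = 25 seconds.
Posterior: α' = 34 + 521 = 555, β' = 11 + 25 = 36.
Posterior mean = α'/β' = 555/36 = 185/12.

185/12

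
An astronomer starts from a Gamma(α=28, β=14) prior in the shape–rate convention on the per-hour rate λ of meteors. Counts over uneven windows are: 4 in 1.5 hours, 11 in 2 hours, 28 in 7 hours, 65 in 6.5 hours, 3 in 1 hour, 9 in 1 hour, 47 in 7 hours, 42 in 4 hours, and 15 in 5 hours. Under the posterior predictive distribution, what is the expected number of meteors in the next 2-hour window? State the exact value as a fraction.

Total count: 4 + 11 + 28 + 65 + 3 + 9 + 47 + 42 + 15 = 224.
Total exposure: 1.5 + 2 + 7 + 6.5 + 1 + 1 + 7 + 4 + 5 = 35 hours.
By Gamma–Poisson conjugacy, the posterior is Gamma(α + Σx, β + Σt) = Gamma(28 + 224, 14 + 35) = Gamma(252, 49).
Predictive mean over a 2-hour window = T·E[λ|data] = 2·252/49 = 72/7.

72/7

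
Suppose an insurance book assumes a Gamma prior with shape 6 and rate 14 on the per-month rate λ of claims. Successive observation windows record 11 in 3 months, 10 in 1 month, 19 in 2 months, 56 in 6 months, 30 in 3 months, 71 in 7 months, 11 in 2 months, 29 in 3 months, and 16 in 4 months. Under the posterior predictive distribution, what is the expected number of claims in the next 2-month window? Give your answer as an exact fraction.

Total count: 11 + 10 + 19 + 56 + 30 + 71 + 11 + 29 + 16 = 253.
Total exposure: 3 + 1 + 2 + 6 + 3 + 7 + 2 + 3 + 4 = 31 months.
The Gamma prior is conjugate for the Poisson rate, so λ | data ~ Gamma(6+253, 14+31) = Gamma(259, 45).
Predictive mean over a 2-month window = T·E[λ|data] = 2·259/45 = 518/45.

518/45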